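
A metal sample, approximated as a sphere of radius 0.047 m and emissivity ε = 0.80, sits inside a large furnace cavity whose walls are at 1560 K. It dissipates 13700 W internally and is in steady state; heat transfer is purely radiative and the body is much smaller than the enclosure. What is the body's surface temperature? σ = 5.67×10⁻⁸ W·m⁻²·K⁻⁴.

For a small grey body in a large enclosure, net radiated power = εσA(T⁴ − T_w⁴).
Steady state: P = εσA(T⁴ − T_w⁴) with A = 4πr² = 0.02776 m².
T⁴ = P/(εσA) + T_w⁴ = 13700/(0.80·5.67×10⁻⁸·0.02776) + (1560)⁴
    = 1.088×10¹³ + 5.922×10¹² = 1.680×10¹³ K⁴.

T ≈ 2020 K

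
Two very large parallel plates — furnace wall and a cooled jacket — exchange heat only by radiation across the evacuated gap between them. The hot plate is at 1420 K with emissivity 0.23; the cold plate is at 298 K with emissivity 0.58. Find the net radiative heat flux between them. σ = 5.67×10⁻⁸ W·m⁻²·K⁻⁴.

q ≈ 45400 W/m²

For two infinite grey parallel plates, q = σ(T₁⁴ − T₂⁴)/(1/ε₁ + 1/ε₂ − 1).
T₁⁴ − T₂⁴ = 4.066×10¹² − 7.886×10⁹ = 4.058×10¹² K⁴.
1/ε₁ + 1/ε₂ − 1 = 4.348 + 1.724 − 1 = 5.072.
q = 5.67×10⁻⁸ × 4.058×10¹² / 5.072.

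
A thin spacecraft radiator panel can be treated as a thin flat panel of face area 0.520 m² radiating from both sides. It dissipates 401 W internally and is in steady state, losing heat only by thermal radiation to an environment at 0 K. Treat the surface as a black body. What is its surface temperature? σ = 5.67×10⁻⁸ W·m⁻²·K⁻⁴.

Steady state: internal power = radiated power, P = εσA T⁴.
Radiating area A = 2·0.520 = 1.040 m².
T⁴ = P/(εσA) = 401/(1.0·5.67×10⁻⁸·1.040) = 6.800×10⁹ K⁴.
T = (6.800×10⁹)^(1/4).

T ≈ 287 K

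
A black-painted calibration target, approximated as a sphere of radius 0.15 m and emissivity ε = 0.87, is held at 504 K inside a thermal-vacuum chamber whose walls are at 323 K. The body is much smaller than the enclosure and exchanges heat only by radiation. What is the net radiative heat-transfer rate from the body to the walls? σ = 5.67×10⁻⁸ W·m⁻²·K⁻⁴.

For a small grey body in a large enclosure: P_net = εσA(T_body⁴ − T_wall⁴).
A = 4πr² = 0.2827 m²; T_body⁴ − T_wall⁴ = 6.452×10¹⁰ − 1.088×10¹⁰ = 5.364×10¹⁰ K⁴.
|P_net| = 0.87·5.67×10⁻⁸·0.2827·5.364×10¹⁰.

P_net ≈ 748 W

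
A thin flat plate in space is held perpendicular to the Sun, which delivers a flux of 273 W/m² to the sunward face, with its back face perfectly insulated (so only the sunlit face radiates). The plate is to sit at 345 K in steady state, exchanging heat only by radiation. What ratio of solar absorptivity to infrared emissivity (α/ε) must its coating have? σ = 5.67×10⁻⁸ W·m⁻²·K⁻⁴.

α/ε ≈ 2.94

Balance: αS·A = εσ·1A·T⁴ ⇒ α/ε = σT⁴/S.
α/ε = 5.67×10⁻⁸·(345)⁴/273 = 5.67×10⁻⁸·1.417×10¹⁰/273.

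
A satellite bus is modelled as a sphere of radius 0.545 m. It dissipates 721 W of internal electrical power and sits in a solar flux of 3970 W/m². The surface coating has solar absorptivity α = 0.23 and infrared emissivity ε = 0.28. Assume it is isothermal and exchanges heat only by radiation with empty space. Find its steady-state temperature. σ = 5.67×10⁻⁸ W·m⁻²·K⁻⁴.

T ≈ 404 K

At steady state, absorbed solar power + internal power = radiated power.
Absorbed: α·S·A_cross = 0.23·3970·0.9331 = 852.0 W (cross-section πr²).
Total input = 852.0 + 721 = 1573 W.
Radiated: εσ·A_surf·T⁴ with A_surf = 4πr² = 3.733 m².
T⁴ = 1573/(0.28·5.67×10⁻⁸·3.733) = 2.655×10¹⁰ K⁴.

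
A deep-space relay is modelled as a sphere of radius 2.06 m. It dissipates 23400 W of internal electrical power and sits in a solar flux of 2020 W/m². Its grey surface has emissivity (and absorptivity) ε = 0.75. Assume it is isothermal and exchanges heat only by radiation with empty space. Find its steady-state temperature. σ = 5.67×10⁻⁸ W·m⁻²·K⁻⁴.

T ≈ 372 K

At steady state, absorbed solar power + internal power = radiated power.
Absorbed: α·S·A_cross = 0.75·2020·13.33 = 20200 W (cross-section πr²).
Total input = 20200 + 23400 = 43600 W.
Radiated: εσ·A_surf·T⁴ with A_surf = 4πr² = 53.33 m².
T⁴ = 43600/(0.75·5.67×10⁻⁸·53.33) = 1.923×10¹⁰ K⁴.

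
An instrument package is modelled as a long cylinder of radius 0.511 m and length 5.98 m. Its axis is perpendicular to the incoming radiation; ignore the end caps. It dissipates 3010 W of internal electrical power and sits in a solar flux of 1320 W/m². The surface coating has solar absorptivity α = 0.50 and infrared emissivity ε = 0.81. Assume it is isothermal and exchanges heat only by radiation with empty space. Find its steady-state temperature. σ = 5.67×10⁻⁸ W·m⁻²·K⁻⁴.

At steady state, absorbed solar power + internal power = radiated power.
Absorbed: α·S·A_cross = 0.50·1320·6.112 = 4034 W (cross-section 2rL).
Total input = 4034 + 3010 = 7044 W.
Radiated: εσ·A_surf·T⁴ with A_surf = 2πrL = 19.20 m².
T⁴ = 7044/(0.81·5.67×10⁻⁸·19.20) = 7.988×10⁹ K⁴.

T ≈ 299 K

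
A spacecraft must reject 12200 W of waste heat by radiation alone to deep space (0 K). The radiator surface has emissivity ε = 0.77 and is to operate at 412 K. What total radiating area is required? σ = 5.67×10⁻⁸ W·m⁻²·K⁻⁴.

P = εσA T⁴ ⇒ A = P/(εσT⁴).
T⁴ = 2.881×10¹⁰ K⁴.
A = 12200/(0.77 × 5.67×10⁻⁸ × 2.881×10¹⁰).

A ≈ 9.70 m²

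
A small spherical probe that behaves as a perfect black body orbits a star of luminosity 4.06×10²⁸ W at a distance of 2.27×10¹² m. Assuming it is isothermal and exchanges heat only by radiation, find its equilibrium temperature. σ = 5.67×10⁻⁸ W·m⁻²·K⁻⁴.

First find the stellar flux at distance d: S = L/(4πd²) = 4.06×10²⁸/(4π·(2.27×10¹²)²) = 627.0 W/m².
For an isothermal sphere, absorbed (1−a)S·πr² = emitted σ·4πr²·T⁴, so T⁴ = (1−a)S/(4σ).
T⁴ = 1.00·627.0/(4·5.67×10⁻⁸) = 2.765×10⁹ K⁴.

T ≈ 229 K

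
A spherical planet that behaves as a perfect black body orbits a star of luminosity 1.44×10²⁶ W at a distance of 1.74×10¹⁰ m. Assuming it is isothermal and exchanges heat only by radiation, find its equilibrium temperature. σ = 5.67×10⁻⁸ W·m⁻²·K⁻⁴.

First find the stellar flux at distance d: S = L/(4πd²) = 1.44×10²⁶/(4π·(1.74×10¹⁰)²) = 37850 W/m².
For an isothermal sphere, absorbed (1−a)S·πr² = emitted σ·4πr²·T⁴, so T⁴ = (1−a)S/(4σ).
T⁴ = 1.00·37850/(4·5.67×10⁻⁸) = 1.669×10¹¹ K⁴.

T ≈ 639 K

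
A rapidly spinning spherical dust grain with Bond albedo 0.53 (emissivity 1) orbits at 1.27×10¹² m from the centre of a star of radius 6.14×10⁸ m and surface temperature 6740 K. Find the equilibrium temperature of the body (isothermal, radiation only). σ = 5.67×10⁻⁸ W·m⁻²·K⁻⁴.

The star's surface emits σT_*⁴; at distance d the flux is S = σT_*⁴(R_*/d)².
S = 5.67×10⁻⁸·(6740)⁴·(6.14×10⁸/1.27×10¹²)² = 27.35 W/m².
For an isothermal sphere T⁴ = (1−a)S/(4σ) = 5.668×10⁷ K⁴.

T ≈ 86.8 K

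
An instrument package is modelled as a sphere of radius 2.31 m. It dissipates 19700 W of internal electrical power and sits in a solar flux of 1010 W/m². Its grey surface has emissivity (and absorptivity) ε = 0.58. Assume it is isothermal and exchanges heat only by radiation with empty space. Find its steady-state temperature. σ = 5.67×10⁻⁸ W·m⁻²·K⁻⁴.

At steady state, absorbed solar power + internal power = radiated power.
Absorbed: α·S·A_cross = 0.58·1010·16.76 = 9820 W (cross-section πr²).
Total input = 9820 + 19700 = 29520 W.
Radiated: εσ·A_surf·T⁴ with A_surf = 4πr² = 67.06 m².
T⁴ = 29520/(0.58·5.67×10⁻⁸·67.06) = 1.339×10¹⁰ K⁴.

T ≈ 340 K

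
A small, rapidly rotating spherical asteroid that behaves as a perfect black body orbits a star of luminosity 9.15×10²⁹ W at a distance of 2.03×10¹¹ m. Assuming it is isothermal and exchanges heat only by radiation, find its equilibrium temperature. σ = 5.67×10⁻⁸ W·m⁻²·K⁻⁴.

T ≈ 1670 K

First find the stellar flux at distance d: S = L/(4πd²) = 9.15×10²⁹/(4π·(2.03×10¹¹)²) = 1.767×10⁶ W/m².
For an isothermal sphere, absorbed (1−a)S·πr² = emitted σ·4πr²·T⁴, so T⁴ = (1−a)S/(4σ).
T⁴ = 1.00·1.767×10⁶/(4·5.67×10⁻⁸) = 7.791×10¹² K⁴.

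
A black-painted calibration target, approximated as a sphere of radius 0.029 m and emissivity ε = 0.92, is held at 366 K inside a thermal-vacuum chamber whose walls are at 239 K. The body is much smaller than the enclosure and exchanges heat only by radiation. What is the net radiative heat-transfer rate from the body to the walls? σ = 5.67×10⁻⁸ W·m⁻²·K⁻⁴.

P_net ≈ 8.09 W

For a small grey body in a large enclosure: P_net = εσA(T_body⁴ − T_wall⁴).
A = 4πr² = 0.01057 m²; T_body⁴ − T_wall⁴ = 1.794×10¹⁰ − 3.263×10⁹ = 1.468×10¹⁰ K⁴.
|P_net| = 0.92·5.67×10⁻⁸·0.01057·1.468×10¹⁰.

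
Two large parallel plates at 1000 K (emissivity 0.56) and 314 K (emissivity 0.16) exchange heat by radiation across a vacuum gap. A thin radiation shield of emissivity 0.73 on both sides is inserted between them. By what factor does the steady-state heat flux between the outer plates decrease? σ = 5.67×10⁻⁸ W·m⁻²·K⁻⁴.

Without shield: q₀ = σΔ(T⁴)/(1/ε₁+1/ε₂−1) with denominator 7.036.
With shield the two gaps are in series; the resistances add: (1/ε₁+1/ε_s−1)+(1/ε_s+1/ε₂−1) = 2.156+6.620 = 8.775.
Heat-flux ratio q₀/q = 8.775/7.036.

factor ≈ 1.25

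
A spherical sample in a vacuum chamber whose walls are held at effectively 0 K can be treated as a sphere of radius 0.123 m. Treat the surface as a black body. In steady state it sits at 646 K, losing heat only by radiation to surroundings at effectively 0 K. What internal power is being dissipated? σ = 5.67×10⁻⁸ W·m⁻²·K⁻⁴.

P ≈ 1880 W

Steady state: P = εσA T⁴.
A = 4πr² = 0.1901 m²; T⁴ = (646)⁴ = 1.742×10¹¹ K⁴.
P = 1.0 × 5.67×10⁻⁸ × 0.1901 × 1.742×10¹¹.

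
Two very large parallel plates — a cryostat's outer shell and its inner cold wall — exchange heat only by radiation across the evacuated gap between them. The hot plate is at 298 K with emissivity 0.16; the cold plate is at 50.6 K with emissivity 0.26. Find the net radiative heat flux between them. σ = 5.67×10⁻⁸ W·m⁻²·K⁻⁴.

q ≈ 49.1 W/m²

For two infinite grey parallel plates, q = σ(T₁⁴ − T₂⁴)/(1/ε₁ + 1/ε₂ − 1).
T₁⁴ − T₂⁴ = 7.886×10⁹ − 6.555×10⁶ = 7.880×10⁹ K⁴.
1/ε₁ + 1/ε₂ − 1 = 6.250 + 3.846 − 1 = 9.096.
q = 5.67×10⁻⁸ × 7.880×10⁹ / 9.096.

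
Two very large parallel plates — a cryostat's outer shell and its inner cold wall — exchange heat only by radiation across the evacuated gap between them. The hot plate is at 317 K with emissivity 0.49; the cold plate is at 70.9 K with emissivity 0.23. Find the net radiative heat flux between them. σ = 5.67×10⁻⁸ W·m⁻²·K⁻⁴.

For two infinite grey parallel plates, q = σ(T₁⁴ − T₂⁴)/(1/ε₁ + 1/ε₂ − 1).
T₁⁴ − T₂⁴ = 1.010×10¹⁰ − 2.527×10⁷ = 1.007×10¹⁰ K⁴.
1/ε₁ + 1/ε₂ − 1 = 2.041 + 4.348 − 1 = 5.389.
q = 5.67×10⁻⁸ × 1.007×10¹⁰ / 5.389.

q ≈ 106 W/m²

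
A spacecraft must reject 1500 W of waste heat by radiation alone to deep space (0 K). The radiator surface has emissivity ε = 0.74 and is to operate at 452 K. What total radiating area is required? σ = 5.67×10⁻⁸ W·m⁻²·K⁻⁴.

A ≈ 0.856 m²

P = εσA T⁴ ⇒ A = P/(εσT⁴).
T⁴ = 4.174×10¹⁰ K⁴.
A = 1500/(0.74 × 5.67×10⁻⁸ × 4.174×10¹⁰).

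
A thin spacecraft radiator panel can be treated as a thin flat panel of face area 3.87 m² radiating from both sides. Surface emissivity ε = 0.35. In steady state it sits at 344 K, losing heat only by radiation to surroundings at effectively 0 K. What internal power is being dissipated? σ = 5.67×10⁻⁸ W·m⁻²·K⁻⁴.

Steady state: P = εσA T⁴.
A = 2·3.87 = 7.740 m²; T⁴ = (344)⁴ = 1.400×10¹⁰ K⁴.
P = 0.35 × 5.67×10⁻⁸ × 7.740 × 1.400×10¹⁰.

P ≈ 2150 W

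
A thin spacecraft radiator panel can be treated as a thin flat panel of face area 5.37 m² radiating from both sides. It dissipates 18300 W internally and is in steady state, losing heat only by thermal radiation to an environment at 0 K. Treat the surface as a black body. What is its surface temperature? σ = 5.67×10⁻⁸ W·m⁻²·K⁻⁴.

Steady state: internal power = radiated power, P = εσA T⁴.
Radiating area A = 2·5.37 = 10.74 m².
T⁴ = P/(εσA) = 18300/(1.0·5.67×10⁻⁸·10.74) = 3.005×10¹⁰ K⁴.
T = (3.005×10¹⁰)^(1/4).

T ≈ 416 K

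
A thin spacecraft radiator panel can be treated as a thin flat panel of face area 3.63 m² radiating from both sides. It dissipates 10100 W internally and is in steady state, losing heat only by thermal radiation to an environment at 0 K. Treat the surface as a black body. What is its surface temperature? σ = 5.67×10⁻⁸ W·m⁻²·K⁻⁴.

T ≈ 396 K

Steady state: internal power = radiated power, P = εσA T⁴.
Radiating area A = 2·3.63 = 7.260 m².
T⁴ = P/(εσA) = 10100/(1.0·5.67×10⁻⁸·7.260) = 2.454×10¹⁰ K⁴.
T = (2.454×10¹⁰)^(1/4).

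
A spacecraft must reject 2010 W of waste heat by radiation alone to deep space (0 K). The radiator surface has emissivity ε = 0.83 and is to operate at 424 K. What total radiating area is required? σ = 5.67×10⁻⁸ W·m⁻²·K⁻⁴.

A ≈ 1.32 m²

P = εσA T⁴ ⇒ A = P/(εσT⁴).
T⁴ = 3.232×10¹⁰ K⁴.
A = 2010/(0.83 × 5.67×10⁻⁸ × 3.232×10¹⁰).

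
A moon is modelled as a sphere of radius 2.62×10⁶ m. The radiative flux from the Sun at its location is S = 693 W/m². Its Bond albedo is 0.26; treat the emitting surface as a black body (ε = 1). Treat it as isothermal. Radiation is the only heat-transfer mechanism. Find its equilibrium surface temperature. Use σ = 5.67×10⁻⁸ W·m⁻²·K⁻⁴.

At equilibrium, absorbed power = emitted power.
Absorbing cross-section = πr² = 2.157×10¹³ m²; emitting surface = 4πr² = 8.626×10¹³ m² (ratio 4).
(1−a)S·A_cross = εσ·A_surf·T⁴  ⇒  T⁴ = (1−a)S/(4σ).
T⁴ = 0.740·693/(4·5.67×10⁻⁸) = 2.261×10⁹ K⁴.
T = (2.261×10⁹)^(1/4).

T ≈ 218 K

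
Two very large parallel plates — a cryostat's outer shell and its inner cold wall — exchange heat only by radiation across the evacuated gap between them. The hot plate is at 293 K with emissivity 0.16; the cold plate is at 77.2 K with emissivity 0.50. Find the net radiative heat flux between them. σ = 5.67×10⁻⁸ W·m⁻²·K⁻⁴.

For two infinite grey parallel plates, q = σ(T₁⁴ − T₂⁴)/(1/ε₁ + 1/ε₂ − 1).
T₁⁴ − T₂⁴ = 7.370×10⁹ − 3.552×10⁷ = 7.335×10⁹ K⁴.
1/ε₁ + 1/ε₂ − 1 = 6.250 + 2.000 − 1 = 7.250.
q = 5.67×10⁻⁸ × 7.335×10⁹ / 7.250.

q ≈ 57.4 W/m²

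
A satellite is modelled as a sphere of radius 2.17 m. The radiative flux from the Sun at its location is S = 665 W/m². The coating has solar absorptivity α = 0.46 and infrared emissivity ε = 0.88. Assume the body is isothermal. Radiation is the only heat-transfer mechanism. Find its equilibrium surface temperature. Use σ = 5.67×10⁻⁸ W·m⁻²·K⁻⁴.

T ≈ 198 K

At equilibrium, absorbed power = emitted power.
Absorbing cross-section = πr² = 14.79 m²; emitting surface = 4πr² = 59.17 m² (ratio 4).
αS·A_cross = εσ·A_surf·T⁴  ⇒  T⁴ = αS/(ε·4σ).
T⁴ = 0.460·665/(0.88·4·5.67×10⁻⁸) = 1.533×10⁹ K⁴.
T = (1.533×10⁹)^(1/4).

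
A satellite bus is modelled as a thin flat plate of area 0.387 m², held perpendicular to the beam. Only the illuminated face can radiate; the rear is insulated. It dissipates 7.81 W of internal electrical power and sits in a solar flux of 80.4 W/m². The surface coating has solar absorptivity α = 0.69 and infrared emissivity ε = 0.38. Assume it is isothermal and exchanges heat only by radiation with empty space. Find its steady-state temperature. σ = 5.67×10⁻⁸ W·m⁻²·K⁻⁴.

At steady state, absorbed solar power + internal power = radiated power.
Absorbed: α·S·A_cross = 0.69·80.4·0.3870 = 21.47 W (cross-section A).
Total input = 21.47 + 7.81 = 29.28 W.
Radiated: εσ·A_surf·T⁴ with A_surf = A = 0.3870 m².
T⁴ = 29.28/(0.38·5.67×10⁻⁸·0.3870) = 3.511×10⁹ K⁴.

T ≈ 243 K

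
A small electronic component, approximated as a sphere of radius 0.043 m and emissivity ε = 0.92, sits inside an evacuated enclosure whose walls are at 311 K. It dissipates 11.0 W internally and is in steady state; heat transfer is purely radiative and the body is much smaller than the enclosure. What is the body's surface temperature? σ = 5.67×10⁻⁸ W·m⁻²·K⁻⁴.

For a small grey body in a large enclosure, net radiated power = εσA(T⁴ − T_w⁴).
Steady state: P = εσA(T⁴ − T_w⁴) with A = 4πr² = 0.02324 m².
T⁴ = P/(εσA) + T_w⁴ = 11.0/(0.92·5.67×10⁻⁸·0.02324) + (311)⁴
    = 9.076×10⁹ + 9.355×10⁹ = 1.843×10¹⁰ K⁴.

T ≈ 368 K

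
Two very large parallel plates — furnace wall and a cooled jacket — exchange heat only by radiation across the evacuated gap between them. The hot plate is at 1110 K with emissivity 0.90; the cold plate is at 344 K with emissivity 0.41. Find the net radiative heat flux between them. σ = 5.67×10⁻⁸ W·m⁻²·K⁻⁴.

q ≈ 33400 W/m²

For two infinite grey parallel plates, q = σ(T₁⁴ − T₂⁴)/(1/ε₁ + 1/ε₂ − 1).
T₁⁴ − T₂⁴ = 1.518×10¹² − 1.400×10¹⁰ = 1.504×10¹² K⁴.
1/ε₁ + 1/ε₂ − 1 = 1.111 + 2.439 − 1 = 2.550.
q = 5.67×10⁻⁸ × 1.504×10¹² / 2.550.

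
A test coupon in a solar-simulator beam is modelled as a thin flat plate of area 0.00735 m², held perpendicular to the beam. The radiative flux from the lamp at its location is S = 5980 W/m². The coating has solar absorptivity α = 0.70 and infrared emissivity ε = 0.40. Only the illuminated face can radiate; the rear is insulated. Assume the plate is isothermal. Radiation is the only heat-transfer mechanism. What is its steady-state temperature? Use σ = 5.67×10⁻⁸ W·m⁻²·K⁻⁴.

T ≈ 655 K

At equilibrium, absorbed power = emitted power.
Absorbing cross-section = A = 0.007350 m²; emitting surface = A = 0.007350 m² (ratio 1).
αS·A_cross = εσ·A_surf·T⁴  ⇒  T⁴ = αS/(ε·1σ).
T⁴ = 0.700·5980/(0.40·1·5.67×10⁻⁸) = 1.846×10¹¹ K⁴.
T = (1.846×10¹¹)^(1/4).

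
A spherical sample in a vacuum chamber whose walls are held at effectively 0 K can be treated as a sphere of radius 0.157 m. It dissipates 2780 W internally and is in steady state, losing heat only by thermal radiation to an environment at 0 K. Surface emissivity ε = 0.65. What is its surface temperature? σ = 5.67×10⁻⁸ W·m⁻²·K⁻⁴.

Steady state: internal power = radiated power, P = εσA T⁴.
Radiating area A = 4πr² = 0.3097 m².
T⁴ = P/(εσA) = 2780/(0.65·5.67×10⁻⁸·0.3097) = 2.435×10¹¹ K⁴.
T = (2.435×10¹¹)^(1/4).

T ≈ 702 K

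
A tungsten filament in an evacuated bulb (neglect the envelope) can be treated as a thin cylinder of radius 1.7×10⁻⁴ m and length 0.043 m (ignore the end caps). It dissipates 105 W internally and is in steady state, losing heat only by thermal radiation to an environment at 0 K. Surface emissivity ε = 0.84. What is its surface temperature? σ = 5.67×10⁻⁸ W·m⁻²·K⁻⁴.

T ≈ 2630 K

Steady state: internal power = radiated power, P = εσA T⁴.
Radiating area A = 2πrL = 4.593×10⁻⁵ m².
T⁴ = P/(εσA) = 105/(0.84·5.67×10⁻⁸·4.593×10⁻⁵) = 4.800×10¹³ K⁴.
T = (4.800×10¹³)^(1/4).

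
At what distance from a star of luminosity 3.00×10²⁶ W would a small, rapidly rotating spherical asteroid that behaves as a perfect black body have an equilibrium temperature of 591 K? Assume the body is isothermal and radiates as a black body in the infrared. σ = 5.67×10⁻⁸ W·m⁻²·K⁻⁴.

For an isothermal black-emitting sphere, (1−a)S·πr² = σ·4πr²·T⁴ ⇒ S = 4σT⁴/(1−a).
S = 4·5.67×10⁻⁸·(591)⁴/1.00 = 27670 W/m².
Flux falls as S = L/(4πd²), so d = √(L/(4πS)) = √(3.00×10²⁶/(4π·27670)).

d ≈ 2.94×10¹⁰ m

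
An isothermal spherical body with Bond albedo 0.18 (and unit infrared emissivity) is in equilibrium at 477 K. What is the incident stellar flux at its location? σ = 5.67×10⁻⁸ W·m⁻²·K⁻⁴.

S ≈ 14300 W/m²

(1−a)S·πr² = σ·4πr²·T⁴ ⇒ S = 4σT⁴/(1−a).
S = 4·5.67×10⁻⁸·5.177×10¹⁰/0.820.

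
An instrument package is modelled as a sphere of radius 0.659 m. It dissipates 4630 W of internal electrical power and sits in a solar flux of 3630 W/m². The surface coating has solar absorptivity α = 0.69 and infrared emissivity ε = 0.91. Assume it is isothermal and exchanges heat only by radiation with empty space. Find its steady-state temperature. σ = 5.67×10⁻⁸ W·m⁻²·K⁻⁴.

T ≈ 411 K

At steady state, absorbed solar power + internal power = radiated power.
Absorbed: α·S·A_cross = 0.69·3630·1.364 = 3417 W (cross-section πr²).
Total input = 3417 + 4630 = 8047 W.
Radiated: εσ·A_surf·T⁴ with A_surf = 4πr² = 5.457 m².
T⁴ = 8047/(0.91·5.67×10⁻⁸·5.457) = 2.858×10¹⁰ K⁴.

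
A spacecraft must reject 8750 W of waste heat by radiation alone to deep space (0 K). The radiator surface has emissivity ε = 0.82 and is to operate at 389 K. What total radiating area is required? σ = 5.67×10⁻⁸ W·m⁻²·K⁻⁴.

A ≈ 8.22 m²

P = εσA T⁴ ⇒ A = P/(εσT⁴).
T⁴ = 2.290×10¹⁰ K⁴.
A = 8750/(0.82 × 5.67×10⁻⁸ × 2.290×10¹⁰).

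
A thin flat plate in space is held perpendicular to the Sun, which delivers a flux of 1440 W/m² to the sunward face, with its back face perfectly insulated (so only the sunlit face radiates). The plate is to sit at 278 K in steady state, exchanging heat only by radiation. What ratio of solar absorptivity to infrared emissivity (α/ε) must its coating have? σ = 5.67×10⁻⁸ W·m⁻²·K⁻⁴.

Balance: αS·A = εσ·1A·T⁴ ⇒ α/ε = σT⁴/S.
α/ε = 5.67×10⁻⁸·(278)⁴/1440 = 5.67×10⁻⁸·5.973×10⁹/1440.

α/ε ≈ 0.235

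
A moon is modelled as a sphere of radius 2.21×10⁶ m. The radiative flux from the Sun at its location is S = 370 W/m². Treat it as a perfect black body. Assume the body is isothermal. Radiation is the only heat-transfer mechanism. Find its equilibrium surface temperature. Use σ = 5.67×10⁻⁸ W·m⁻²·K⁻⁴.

T ≈ 201 K

At equilibrium, absorbed power = emitted power.
Absorbing cross-section = πr² = 1.534×10¹³ m²; emitting surface = 4πr² = 6.138×10¹³ m² (ratio 4).
S·A_cross = εσ·A_surf·T⁴  ⇒  T⁴ = S/(4σ).
T⁴ = 1.00·370/(4·5.67×10⁻⁸) = 1.631×10⁹ K⁴.
T = (1.631×10⁹)^(1/4).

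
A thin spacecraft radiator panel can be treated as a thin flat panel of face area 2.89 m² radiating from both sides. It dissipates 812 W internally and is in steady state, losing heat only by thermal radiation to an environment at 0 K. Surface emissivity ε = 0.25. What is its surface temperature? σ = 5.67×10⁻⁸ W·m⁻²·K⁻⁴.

Steady state: internal power = radiated power, P = εσA T⁴.
Radiating area A = 2·2.89 = 5.780 m².
T⁴ = P/(εσA) = 812/(0.25·5.67×10⁻⁸·5.780) = 9.911×10⁹ K⁴.
T = (9.911×10⁹)^(1/4).

T ≈ 316 K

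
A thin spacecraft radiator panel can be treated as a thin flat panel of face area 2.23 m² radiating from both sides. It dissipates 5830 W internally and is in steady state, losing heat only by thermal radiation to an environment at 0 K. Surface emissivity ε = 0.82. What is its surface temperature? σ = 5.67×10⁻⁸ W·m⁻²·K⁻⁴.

T ≈ 409 K

Steady state: internal power = radiated power, P = εσA T⁴.
Radiating area A = 2·2.23 = 4.460 m².
T⁴ = P/(εσA) = 5830/(0.82·5.67×10⁻⁸·4.460) = 2.811×10¹⁰ K⁴.
T = (2.811×10¹⁰)^(1/4).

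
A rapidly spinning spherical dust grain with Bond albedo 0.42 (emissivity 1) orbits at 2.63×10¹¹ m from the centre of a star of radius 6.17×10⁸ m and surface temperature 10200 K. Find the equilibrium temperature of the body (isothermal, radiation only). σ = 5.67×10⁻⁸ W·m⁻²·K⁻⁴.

T ≈ 305 K

The star's surface emits σT_*⁴; at distance d the flux is S = σT_*⁴(R_*/d)².
S = 5.67×10⁻⁸·(10200)⁴·(6.17×10⁸/2.63×10¹¹)² = 3378 W/m².
For an isothermal sphere T⁴ = (1−a)S/(4σ) = 8.638×10⁹ K⁴.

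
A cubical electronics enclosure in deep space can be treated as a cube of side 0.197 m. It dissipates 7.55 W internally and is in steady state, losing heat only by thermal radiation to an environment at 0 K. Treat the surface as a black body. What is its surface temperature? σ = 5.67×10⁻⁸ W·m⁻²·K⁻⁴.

T ≈ 155 K

Steady state: internal power = radiated power, P = εσA T⁴.
Radiating area A = 6L² = 0.2329 m².
T⁴ = P/(εσA) = 7.55/(1.0·5.67×10⁻⁸·0.2329) = 5.718×10⁸ K⁴.
T = (5.718×10⁸)^(1/4).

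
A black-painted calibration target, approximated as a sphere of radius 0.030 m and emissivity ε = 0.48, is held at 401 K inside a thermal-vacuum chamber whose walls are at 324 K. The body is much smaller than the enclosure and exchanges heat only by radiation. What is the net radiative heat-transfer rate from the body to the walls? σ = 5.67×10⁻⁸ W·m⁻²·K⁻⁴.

For a small grey body in a large enclosure: P_net = εσA(T_body⁴ − T_wall⁴).
A = 4πr² = 0.01131 m²; T_body⁴ − T_wall⁴ = 2.586×10¹⁰ − 1.102×10¹⁰ = 1.484×10¹⁰ K⁴.
|P_net| = 0.48·5.67×10⁻⁸·0.01131·1.484×10¹⁰.

P_net ≈ 4.57 W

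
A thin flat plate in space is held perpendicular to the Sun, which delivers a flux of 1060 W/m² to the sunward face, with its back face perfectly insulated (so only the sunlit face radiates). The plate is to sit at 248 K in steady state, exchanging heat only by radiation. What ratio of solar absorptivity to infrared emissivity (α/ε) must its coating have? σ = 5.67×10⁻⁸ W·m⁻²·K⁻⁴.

Balance: αS·A = εσ·1A·T⁴ ⇒ α/ε = σT⁴/S.
α/ε = 5.67×10⁻⁸·(248)⁴/1060 = 5.67×10⁻⁸·3.783×10⁹/1060.

α/ε ≈ 0.202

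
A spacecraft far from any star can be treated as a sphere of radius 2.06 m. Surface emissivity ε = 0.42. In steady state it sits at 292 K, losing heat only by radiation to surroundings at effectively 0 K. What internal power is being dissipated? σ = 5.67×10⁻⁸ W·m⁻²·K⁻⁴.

P ≈ 9230 W

Steady state: P = εσA T⁴.
A = 4πr² = 53.33 m²; T⁴ = (292)⁴ = 7.270×10⁹ K⁴.
P = 0.42 × 5.67×10⁻⁸ × 53.33 × 7.270×10⁹.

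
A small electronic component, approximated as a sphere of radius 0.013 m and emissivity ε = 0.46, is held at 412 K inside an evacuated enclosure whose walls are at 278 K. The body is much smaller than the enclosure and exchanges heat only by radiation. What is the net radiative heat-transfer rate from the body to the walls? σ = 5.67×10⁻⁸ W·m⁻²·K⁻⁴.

For a small grey body in a large enclosure: P_net = εσA(T_body⁴ − T_wall⁴).
A = 4πr² = 0.002124 m²; T_body⁴ − T_wall⁴ = 2.881×10¹⁰ − 5.973×10⁹ = 2.284×10¹⁰ K⁴.
|P_net| = 0.46·5.67×10⁻⁸·0.002124·2.284×10¹⁰.

P_net ≈ 1.27 W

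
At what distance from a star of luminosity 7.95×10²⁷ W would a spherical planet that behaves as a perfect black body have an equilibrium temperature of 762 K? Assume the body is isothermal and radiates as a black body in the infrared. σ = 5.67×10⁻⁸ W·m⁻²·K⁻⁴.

For an isothermal black-emitting sphere, (1−a)S·πr² = σ·4πr²·T⁴ ⇒ S = 4σT⁴/(1−a).
S = 4·5.67×10⁻⁸·(762)⁴/1.00 = 76470 W/m².
Flux falls as S = L/(4πd²), so d = √(L/(4πS)) = √(7.95×10²⁷/(4π·76470)).

d ≈ 9.10×10¹⁰ m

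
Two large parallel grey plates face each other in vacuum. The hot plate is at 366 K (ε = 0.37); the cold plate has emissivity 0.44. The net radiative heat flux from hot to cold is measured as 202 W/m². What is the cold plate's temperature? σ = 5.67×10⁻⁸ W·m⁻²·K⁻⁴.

q = σ(T₁⁴ − T₂⁴)/(1/ε₁ + 1/ε₂ − 1); denominator = 3.975.
T₂⁴ = T₁⁴ − q·(1/ε₁+1/ε₂−1)/σ = 1.794×10¹⁰ − 202·3.975/5.67×10⁻⁸
    = 3.781×10⁹ K⁴.

T₂ ≈ 248 K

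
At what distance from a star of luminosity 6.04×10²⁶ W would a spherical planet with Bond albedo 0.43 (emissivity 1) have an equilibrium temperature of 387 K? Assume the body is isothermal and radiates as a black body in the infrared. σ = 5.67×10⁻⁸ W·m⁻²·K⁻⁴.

d ≈ 7.34×10¹⁰ m

For an isothermal black-emitting sphere, (1−a)S·πr² = σ·4πr²·T⁴ ⇒ S = 4σT⁴/(1−a).
S = 4·5.67×10⁻⁸·(387)⁴/0.570 = 8925 W/m².
Flux falls as S = L/(4πd²), so d = √(L/(4πS)) = √(6.04×10²⁶/(4π·8925)).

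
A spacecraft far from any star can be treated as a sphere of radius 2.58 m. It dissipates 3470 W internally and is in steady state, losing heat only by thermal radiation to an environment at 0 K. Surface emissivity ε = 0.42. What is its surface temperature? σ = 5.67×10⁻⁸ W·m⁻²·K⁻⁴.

Steady state: internal power = radiated power, P = εσA T⁴.
Radiating area A = 4πr² = 83.65 m².
T⁴ = P/(εσA) = 3470/(0.42·5.67×10⁻⁸·83.65) = 1.742×10⁹ K⁴.
T = (1.742×10⁹)^(1/4).

T ≈ 204 K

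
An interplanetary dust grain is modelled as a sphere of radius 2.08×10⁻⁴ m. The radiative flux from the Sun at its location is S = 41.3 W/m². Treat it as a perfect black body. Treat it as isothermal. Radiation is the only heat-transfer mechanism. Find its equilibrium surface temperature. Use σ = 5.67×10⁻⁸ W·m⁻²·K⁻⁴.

At equilibrium, absorbed power = emitted power.
Absorbing cross-section = πr² = 1.359×10⁻⁷ m²; emitting surface = 4πr² = 5.437×10⁻⁷ m² (ratio 4).
S·A_cross = εσ·A_surf·T⁴  ⇒  T⁴ = S/(4σ).
T⁴ = 1.00·41.3/(4·5.67×10⁻⁸) = 1.821×10⁸ K⁴.
T = (1.821×10⁸)^(1/4).

T ≈ 116 K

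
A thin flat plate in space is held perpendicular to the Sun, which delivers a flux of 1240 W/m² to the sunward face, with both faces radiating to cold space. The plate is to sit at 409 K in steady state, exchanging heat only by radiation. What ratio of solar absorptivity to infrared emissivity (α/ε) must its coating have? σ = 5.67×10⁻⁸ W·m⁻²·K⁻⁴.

α/ε ≈ 2.56

Balance: αS·A = εσ·2A·T⁴ ⇒ α/ε = 2σT⁴/S.
α/ε = 2·5.67×10⁻⁸·(409)⁴/1240 = 2·5.67×10⁻⁸·2.798×10¹⁰/1240.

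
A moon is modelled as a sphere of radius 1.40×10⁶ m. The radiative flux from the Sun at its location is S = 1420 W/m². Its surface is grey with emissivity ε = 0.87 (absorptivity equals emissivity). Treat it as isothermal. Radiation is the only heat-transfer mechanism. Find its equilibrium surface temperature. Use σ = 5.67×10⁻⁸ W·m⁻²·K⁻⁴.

T ≈ 281 K

At equilibrium, absorbed power = emitted power.
Absorbing cross-section = πr² = 6.158×10¹² m²; emitting surface = 4πr² = 2.463×10¹³ m² (ratio 4).
εS·A_cross = εσ·A_surf·T⁴  ⇒  T⁴ = S/(4σ)   (ε cancels).
T⁴ = 1420/(4·5.67×10⁻⁸) = 6.261×10⁹ K⁴.
T = (6.261×10⁹)^(1/4).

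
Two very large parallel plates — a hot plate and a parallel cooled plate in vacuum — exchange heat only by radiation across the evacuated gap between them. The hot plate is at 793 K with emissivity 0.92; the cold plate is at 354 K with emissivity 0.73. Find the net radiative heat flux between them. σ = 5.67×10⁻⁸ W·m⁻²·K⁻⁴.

q ≈ 14800 W/m²

For two infinite grey parallel plates, q = σ(T₁⁴ − T₂⁴)/(1/ε₁ + 1/ε₂ − 1).
T₁⁴ − T₂⁴ = 3.955×10¹¹ − 1.570×10¹⁰ = 3.797×10¹¹ K⁴.
1/ε₁ + 1/ε₂ − 1 = 1.087 + 1.370 − 1 = 1.457.
q = 5.67×10⁻⁸ × 3.797×10¹¹ / 1.457.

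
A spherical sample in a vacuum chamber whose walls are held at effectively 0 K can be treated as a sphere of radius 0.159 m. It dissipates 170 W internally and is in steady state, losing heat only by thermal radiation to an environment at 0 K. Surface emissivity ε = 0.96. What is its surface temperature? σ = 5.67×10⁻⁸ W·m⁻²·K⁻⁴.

Steady state: internal power = radiated power, P = εσA T⁴.
Radiating area A = 4πr² = 0.3177 m².
T⁴ = P/(εσA) = 170/(0.96·5.67×10⁻⁸·0.3177) = 9.831×10⁹ K⁴.
T = (9.831×10⁹)^(1/4).

T ≈ 315 K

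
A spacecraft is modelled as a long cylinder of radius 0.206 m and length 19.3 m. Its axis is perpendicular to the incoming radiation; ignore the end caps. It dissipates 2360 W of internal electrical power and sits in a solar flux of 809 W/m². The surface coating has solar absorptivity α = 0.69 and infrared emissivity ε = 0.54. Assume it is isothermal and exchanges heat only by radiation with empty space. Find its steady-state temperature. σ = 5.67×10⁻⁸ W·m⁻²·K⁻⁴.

T ≈ 307 K

At steady state, absorbed solar power + internal power = radiated power.
Absorbed: α·S·A_cross = 0.69·809·7.952 = 4439 W (cross-section 2rL).
Total input = 4439 + 2360 = 6799 W.
Radiated: εσ·A_surf·T⁴ with A_surf = 2πrL = 24.98 m².
T⁴ = 6799/(0.54·5.67×10⁻⁸·24.98) = 8.889×10⁹ K⁴.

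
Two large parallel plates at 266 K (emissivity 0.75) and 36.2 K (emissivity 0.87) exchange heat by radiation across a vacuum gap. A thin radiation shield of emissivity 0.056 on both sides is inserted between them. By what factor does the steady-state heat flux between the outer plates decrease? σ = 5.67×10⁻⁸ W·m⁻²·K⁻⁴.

factor ≈ 24.4

Without shield: q₀ = σΔ(T⁴)/(1/ε₁+1/ε₂−1) with denominator 1.483.
With shield the two gaps are in series; the resistances add: (1/ε₁+1/ε_s−1)+(1/ε_s+1/ε₂−1) = 18.19+18.01 = 36.20.
Heat-flux ratio q₀/q = 36.20/1.483.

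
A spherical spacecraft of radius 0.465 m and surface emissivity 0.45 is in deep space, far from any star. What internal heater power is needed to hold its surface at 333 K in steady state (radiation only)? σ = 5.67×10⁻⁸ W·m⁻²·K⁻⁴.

P = εσ·4πr²·T⁴.
4πr² = 2.717 m²; T⁴ = 1.230×10¹⁰ K⁴.
P = 0.45·5.67×10⁻⁸·2.717·1.230×10¹⁰.

P ≈ 852 W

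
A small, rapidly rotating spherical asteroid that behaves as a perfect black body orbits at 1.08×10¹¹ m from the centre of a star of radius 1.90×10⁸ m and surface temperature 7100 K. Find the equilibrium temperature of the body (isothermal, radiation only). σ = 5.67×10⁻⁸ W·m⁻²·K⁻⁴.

T ≈ 211 K

The star's surface emits σT_*⁴; at distance d the flux is S = σT_*⁴(R_*/d)².
S = 5.67×10⁻⁸·(7100)⁴·(1.90×10⁸/1.08×10¹¹)² = 445.9 W/m².
For an isothermal sphere T⁴ = (1−a)S/(4σ) = 1.966×10⁹ K⁴.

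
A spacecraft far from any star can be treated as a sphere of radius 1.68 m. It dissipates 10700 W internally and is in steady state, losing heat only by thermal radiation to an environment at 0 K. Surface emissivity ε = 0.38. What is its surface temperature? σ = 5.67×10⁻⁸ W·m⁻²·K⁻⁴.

Steady state: internal power = radiated power, P = εσA T⁴.
Radiating area A = 4πr² = 35.47 m².
T⁴ = P/(εσA) = 10700/(0.38·5.67×10⁻⁸·35.47) = 1.400×10¹⁰ K⁴.
T = (1.400×10¹⁰)^(1/4).

T ≈ 344 K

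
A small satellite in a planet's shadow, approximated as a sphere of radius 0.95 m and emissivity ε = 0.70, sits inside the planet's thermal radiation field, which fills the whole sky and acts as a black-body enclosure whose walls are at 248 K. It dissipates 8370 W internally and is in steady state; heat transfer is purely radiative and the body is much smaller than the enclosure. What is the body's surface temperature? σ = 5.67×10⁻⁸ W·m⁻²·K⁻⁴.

T ≈ 387 K

For a small grey body in a large enclosure, net radiated power = εσA(T⁴ − T_w⁴).
Steady state: P = εσA(T⁴ − T_w⁴) with A = 4πr² = 11.34 m².
T⁴ = P/(εσA) + T_w⁴ = 8370/(0.70·5.67×10⁻⁸·11.34) + (248)⁴
    = 1.859×10¹⁰ + 3.783×10⁹ = 2.238×10¹⁰ K⁴.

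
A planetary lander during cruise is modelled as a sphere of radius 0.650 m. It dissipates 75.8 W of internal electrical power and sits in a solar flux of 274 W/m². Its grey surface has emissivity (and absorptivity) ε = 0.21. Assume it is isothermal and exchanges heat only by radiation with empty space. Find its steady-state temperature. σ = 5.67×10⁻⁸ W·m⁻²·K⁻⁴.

At steady state, absorbed solar power + internal power = radiated power.
Absorbed: α·S·A_cross = 0.21·274·1.327 = 76.37 W (cross-section πr²).
Total input = 76.37 + 75.8 = 152.2 W.
Radiated: εσ·A_surf·T⁴ with A_surf = 4πr² = 5.309 m².
T⁴ = 152.2/(0.21·5.67×10⁻⁸·5.309) = 2.407×10⁹ K⁴.

T ≈ 222 K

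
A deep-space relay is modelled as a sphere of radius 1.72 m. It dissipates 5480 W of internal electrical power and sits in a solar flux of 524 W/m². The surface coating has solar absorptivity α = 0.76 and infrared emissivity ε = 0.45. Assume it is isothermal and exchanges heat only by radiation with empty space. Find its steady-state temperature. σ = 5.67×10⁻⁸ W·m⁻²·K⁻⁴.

At steady state, absorbed solar power + internal power = radiated power.
Absorbed: α·S·A_cross = 0.76·524·9.294 = 3701 W (cross-section πr²).
Total input = 3701 + 5480 = 9181 W.
Radiated: εσ·A_surf·T⁴ with A_surf = 4πr² = 37.18 m².
T⁴ = 9181/(0.45·5.67×10⁻⁸·37.18) = 9.679×10⁹ K⁴.

T ≈ 314 K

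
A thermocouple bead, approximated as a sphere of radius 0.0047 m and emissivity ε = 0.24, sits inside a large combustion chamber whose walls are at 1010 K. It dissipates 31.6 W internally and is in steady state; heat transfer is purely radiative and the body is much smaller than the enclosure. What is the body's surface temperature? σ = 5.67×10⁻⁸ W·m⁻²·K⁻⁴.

For a small grey body in a large enclosure, net radiated power = εσA(T⁴ − T_w⁴).
Steady state: P = εσA(T⁴ − T_w⁴) with A = 4πr² = 2.776×10⁻⁴ m².
T⁴ = P/(εσA) + T_w⁴ = 31.6/(0.24·5.67×10⁻⁸·2.776×10⁻⁴) + (1010)⁴
    = 8.365×10¹² + 1.041×10¹² = 9.406×10¹² K⁴.

T ≈ 1750 K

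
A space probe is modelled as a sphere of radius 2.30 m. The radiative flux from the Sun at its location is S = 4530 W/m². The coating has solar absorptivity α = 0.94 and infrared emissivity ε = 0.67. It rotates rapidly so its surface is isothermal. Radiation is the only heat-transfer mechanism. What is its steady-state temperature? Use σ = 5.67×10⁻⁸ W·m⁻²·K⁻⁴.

At equilibrium, absorbed power = emitted power.
Absorbing cross-section = πr² = 16.62 m²; emitting surface = 4πr² = 66.48 m² (ratio 4).
αS·A_cross = εσ·A_surf·T⁴  ⇒  T⁴ = αS/(ε·4σ).
T⁴ = 0.940·4530/(0.67·4·5.67×10⁻⁸) = 2.802×10¹⁰ K⁴.
T = (2.802×10¹⁰)^(1/4).

T ≈ 409 K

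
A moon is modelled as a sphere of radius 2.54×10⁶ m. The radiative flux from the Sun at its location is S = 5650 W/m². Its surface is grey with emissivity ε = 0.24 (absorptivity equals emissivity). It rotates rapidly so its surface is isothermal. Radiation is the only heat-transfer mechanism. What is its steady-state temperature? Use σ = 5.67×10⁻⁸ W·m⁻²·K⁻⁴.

At equilibrium, absorbed power = emitted power.
Absorbing cross-section = πr² = 2.027×10¹³ m²; emitting surface = 4πr² = 8.107×10¹³ m² (ratio 4).
εS·A_cross = εσ·A_surf·T⁴  ⇒  T⁴ = S/(4σ)   (ε cancels).
T⁴ = 5650/(4·5.67×10⁻⁸) = 2.491×10¹⁰ K⁴.
T = (2.491×10¹⁰)^(1/4).

T ≈ 397 K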